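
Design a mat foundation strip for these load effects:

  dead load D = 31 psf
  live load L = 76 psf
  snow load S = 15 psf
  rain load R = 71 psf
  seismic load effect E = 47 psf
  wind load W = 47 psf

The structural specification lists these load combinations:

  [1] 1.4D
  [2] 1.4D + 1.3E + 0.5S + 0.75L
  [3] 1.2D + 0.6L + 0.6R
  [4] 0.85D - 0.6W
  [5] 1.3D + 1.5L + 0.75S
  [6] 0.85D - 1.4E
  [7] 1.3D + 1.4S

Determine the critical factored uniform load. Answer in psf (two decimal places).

169.00 psf

[1] 1.4(31) = 43.40
[2] 1.4(31) + 1.3(47) + 0.5(15) + 0.75(76) = 43.40 + 61.10 + 7.50 + 57.00 = 169.00
[3] 1.2(31) + 0.6(76) + 0.6(71) = 37.20 + 45.60 + 42.60 = 125.40
[4] 0.85(31) - 0.6(47) = 26.35 - 28.20 = -1.85
[5] 1.3(31) + 1.5(76) + 0.75(15) = 40.30 + 114.00 + 11.25 = 165.55
[6] 0.85(31) - 1.4(47) = 26.35 - 65.80 = -39.45
[7] 1.3(31) + 1.4(15) = 40.30 + 21.00 = 61.30
The controlling combination is 2, giving 169.00 psf.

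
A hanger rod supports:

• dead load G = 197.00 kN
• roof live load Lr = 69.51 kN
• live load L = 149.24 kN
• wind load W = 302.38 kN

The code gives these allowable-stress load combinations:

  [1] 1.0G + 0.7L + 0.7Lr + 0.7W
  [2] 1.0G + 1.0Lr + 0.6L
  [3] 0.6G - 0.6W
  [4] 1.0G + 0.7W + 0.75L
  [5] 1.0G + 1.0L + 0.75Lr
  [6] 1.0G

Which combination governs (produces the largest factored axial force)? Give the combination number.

Combination 1

[1] 1.0(197.00) + 0.7(149.24) + 0.7(69.51) + 0.7(302.38) = 561.79
[2] 1.0(197.00) + 1.0(69.51) + 0.6(149.24) = 356.05
[3] 0.6(197.00) - 0.6(302.38) = -63.23
[4] 1.0(197.00) + 0.7(302.38) + 0.75(149.24) = 520.60
[5] 1.0(197.00) + 1.0(149.24) + 0.75(69.51) = 398.37
[6] 1.0(197.00) = 197.00
The largest value is 561.79 kN from combination 1.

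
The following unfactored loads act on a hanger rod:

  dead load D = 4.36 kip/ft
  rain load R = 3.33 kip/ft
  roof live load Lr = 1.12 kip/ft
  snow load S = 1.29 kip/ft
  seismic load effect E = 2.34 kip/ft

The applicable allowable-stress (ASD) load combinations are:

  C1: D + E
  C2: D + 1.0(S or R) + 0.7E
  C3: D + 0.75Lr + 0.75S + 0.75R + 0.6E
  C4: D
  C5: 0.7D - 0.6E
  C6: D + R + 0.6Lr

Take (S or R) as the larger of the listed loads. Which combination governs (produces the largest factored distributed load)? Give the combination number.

Combination 3

(S or R) → R = 3.33 kip/ft.
C1: 1.0(4.36) + 1.0(2.34) = 6.70
C2: 1.0(4.36) + 1.0(3.33) + 0.7(2.34) = 9.33
C3: 1.0(4.36) + 0.75(1.12) + 0.75(1.29) + 0.75(3.33) + 0.6(2.34) = 10.07
C4: 1.0(4.36) = 4.36
C5: 0.7(4.36) - 0.6(2.34) = 1.65
C6: 1.0(4.36) + 1.0(3.33) + 0.6(1.12) = 8.36
The largest value is 10.07 kip/ft from combination 3.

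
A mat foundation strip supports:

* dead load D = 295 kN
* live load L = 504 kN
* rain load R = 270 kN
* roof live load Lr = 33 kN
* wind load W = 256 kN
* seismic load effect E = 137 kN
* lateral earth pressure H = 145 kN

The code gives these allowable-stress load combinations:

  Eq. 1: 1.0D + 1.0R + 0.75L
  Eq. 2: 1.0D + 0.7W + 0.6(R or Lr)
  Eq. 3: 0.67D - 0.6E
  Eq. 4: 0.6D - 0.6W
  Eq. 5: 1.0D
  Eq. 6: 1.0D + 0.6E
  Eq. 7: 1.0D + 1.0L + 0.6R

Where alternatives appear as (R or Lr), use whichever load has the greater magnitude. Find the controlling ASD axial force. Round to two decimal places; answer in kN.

(R or Lr) → R = 270 kN.
Eq. 1: 1.0(295) + 1.0(270) + 0.75(504) = 943.00
Eq. 2: 1.0(295) + 0.7(256) + 0.6(270) = 636.20
Eq. 3: 0.67(295) - 0.6(137) = 115.45
Eq. 4: 0.6(295) - 0.6(256) = 23.40
Eq. 5: 1.0(295) = 295.00
Eq. 6: 1.0(295) + 0.6(137) = 377.20
Eq. 7: 1.0(295) + 1.0(504) + 0.6(270) = 961.00
Maximum is from combination 7.

961.00 kN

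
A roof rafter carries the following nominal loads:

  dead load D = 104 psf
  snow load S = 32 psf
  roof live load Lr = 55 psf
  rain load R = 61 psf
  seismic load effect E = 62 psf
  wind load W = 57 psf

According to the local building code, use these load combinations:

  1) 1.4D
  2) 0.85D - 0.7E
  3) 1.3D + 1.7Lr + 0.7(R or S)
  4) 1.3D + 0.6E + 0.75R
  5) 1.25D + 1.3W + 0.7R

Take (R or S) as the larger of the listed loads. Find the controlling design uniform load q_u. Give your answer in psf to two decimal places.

(R or S) → R = 61 psf.
1) 1.4(104) = 145.60
2) 0.85(104) - 0.7(62) = 88.40 - 43.40 = 45.00
3) 1.3(104) + 1.7(55) + 0.7(61) = 135.20 + 93.50 + 42.70 = 271.40
4) 1.3(104) + 0.6(62) + 0.75(61) = 135.20 + 37.20 + 45.75 = 218.15
5) 1.25(104) + 1.3(57) + 0.7(61) = 130.00 + 74.10 + 42.70 = 246.80
Combination 3 governs: q_u = 271.40 psf.

271.40 psf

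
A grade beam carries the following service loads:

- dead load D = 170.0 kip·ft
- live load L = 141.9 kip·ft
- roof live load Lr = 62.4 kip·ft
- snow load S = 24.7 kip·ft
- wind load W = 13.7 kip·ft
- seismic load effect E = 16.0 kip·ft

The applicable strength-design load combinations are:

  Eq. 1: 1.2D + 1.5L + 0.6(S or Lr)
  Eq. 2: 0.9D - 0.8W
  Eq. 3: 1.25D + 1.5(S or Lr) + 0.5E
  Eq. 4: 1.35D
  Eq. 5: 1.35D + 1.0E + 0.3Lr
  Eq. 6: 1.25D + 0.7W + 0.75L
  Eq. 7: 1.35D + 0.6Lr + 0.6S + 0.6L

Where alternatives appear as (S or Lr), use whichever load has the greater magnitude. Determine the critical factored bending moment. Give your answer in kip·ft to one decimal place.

454.3 kip·ft

(S or Lr) → Lr = 62.4 kip·ft.
Eq. 1: 1.2(170.0) + 1.5(141.9) + 0.6(62.4) = 204.0 + 212.9 + 37.4 = 454.3
Eq. 2: 0.9(170.0) - 0.8(13.7) = 153.0 - 11.0 = 142.0
Eq. 3: 1.25(170.0) + 1.5(62.4) + 0.5(16.0) = 212.5 + 93.6 + 8.0 = 314.1
Eq. 4: 1.35(170.0) = 229.5
Eq. 5: 1.35(170.0) + 1.0(16.0) + 0.3(62.4) = 229.5 + 16.0 + 18.7 = 264.2
Eq. 6: 1.25(170.0) + 0.7(13.7) + 0.75(141.9) = 212.5 + 9.6 + 106.4 = 328.5
Eq. 7: 1.35(170.0) + 0.6(62.4) + 0.6(24.7) + 0.6(141.9) = 366.9
Maximum is from combination 1.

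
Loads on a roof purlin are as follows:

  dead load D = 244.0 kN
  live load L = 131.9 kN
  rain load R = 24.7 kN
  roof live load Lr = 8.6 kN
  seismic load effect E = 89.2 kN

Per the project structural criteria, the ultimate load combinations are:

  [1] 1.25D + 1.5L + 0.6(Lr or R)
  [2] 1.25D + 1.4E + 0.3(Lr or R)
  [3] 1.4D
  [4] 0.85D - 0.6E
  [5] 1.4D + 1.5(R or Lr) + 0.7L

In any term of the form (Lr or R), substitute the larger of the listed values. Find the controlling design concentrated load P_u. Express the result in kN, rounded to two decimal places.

517.67 kN

(Lr or R) → R = 24.7 kN; (R or Lr) → R = 24.7 kN.
[1] 1.25(244.0) + 1.5(131.9) + 0.6(24.7) = 305.00 + 197.85 + 14.82 = 517.67
[2] 1.25(244.0) + 1.4(89.2) + 0.3(24.7) = 305.00 + 124.88 + 7.41 = 437.29
[3] 1.4(244.0) = 341.60
[4] 0.85(244.0) - 0.6(89.2) = 207.40 - 53.52 = 153.88
[5] 1.4(244.0) + 1.5(24.7) + 0.7(131.9) = 341.60 + 37.05 + 92.33 = 470.98
The controlling combination is 1, giving 517.67 kN.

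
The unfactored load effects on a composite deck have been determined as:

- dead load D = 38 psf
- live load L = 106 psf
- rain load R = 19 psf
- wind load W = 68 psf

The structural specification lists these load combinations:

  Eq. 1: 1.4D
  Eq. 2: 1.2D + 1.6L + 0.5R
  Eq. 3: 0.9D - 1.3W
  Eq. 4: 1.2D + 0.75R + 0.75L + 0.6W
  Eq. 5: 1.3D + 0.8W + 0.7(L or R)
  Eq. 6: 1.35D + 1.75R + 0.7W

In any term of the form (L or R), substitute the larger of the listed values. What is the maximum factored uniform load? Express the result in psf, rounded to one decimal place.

224.7 psf

(L or R) → L = 106 psf.
Eq. 1: 1.4(38) = 53.2
Eq. 2: 1.2(38) + 1.6(106) + 0.5(19) = 45.6 + 169.6 + 9.5 = 224.7
Eq. 3: 0.9(38) - 1.3(68) = 34.2 - 88.4 = -54.2
Eq. 4: 1.2(38) + 0.75(19) + 0.75(106) + 0.6(68) = 45.6 + 14.3 + 79.5 + 40.8 = 180.2
Eq. 5: 1.3(38) + 0.8(68) + 0.7(106) = 49.4 + 54.4 + 74.2 = 178.0
Eq. 6: 1.35(38) + 1.75(19) + 0.7(68) = 51.3 + 33.3 + 47.6 = 132.2
The controlling combination is 2, giving 224.7 psf.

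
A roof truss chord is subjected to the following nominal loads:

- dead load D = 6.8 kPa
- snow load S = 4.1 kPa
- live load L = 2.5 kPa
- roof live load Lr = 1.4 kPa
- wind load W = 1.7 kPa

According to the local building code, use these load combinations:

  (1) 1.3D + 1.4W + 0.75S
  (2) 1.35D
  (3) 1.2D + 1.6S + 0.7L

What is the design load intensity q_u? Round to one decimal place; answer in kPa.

16.5 kPa

(1) 1.3(6.8) + 1.4(1.7) + 0.75(4.1) = 14.3
(2) 1.35(6.8) = 9.2
(3) 1.2(6.8) + 1.6(4.1) + 0.7(2.5) = 16.5
The controlling combination is 3, giving 16.5 kPa.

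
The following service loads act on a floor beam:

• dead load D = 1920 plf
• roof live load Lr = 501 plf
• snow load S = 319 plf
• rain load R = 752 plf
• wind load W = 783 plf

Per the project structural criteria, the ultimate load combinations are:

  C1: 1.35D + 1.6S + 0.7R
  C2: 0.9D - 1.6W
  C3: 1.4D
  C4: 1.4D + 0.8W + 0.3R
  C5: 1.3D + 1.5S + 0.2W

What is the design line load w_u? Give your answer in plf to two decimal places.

3628.80 plf

C1: 1.35(1920) + 1.6(319) + 0.7(752) = 3628.80
C2: 0.9(1920) - 1.6(783) = 475.20
C3: 1.4(1920) = 2688.00
C4: 1.4(1920) + 0.8(783) + 0.3(752) = 3540.00
C5: 1.3(1920) + 1.5(319) + 0.2(783) = 3131.10
Combination 1 governs: w_u = 3628.80 plf.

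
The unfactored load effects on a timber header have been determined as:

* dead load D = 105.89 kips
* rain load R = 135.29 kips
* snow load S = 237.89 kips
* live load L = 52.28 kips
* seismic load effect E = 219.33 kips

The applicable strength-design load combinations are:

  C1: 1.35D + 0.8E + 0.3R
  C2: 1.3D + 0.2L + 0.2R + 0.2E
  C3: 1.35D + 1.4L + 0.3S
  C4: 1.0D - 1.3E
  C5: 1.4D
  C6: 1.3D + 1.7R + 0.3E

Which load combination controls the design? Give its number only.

C1: 1.35(105.89) + 0.8(219.33) + 0.3(135.29) = 142.95 + 175.46 + 40.59 = 359.00
C2: 1.3(105.89) + 0.2(52.28) + 0.2(135.29) + 0.2(219.33) = 219.04
C3: 1.35(105.89) + 1.4(52.28) + 0.3(237.89) = 142.95 + 73.19 + 71.37 = 287.51
C4: 1.0(105.89) - 1.3(219.33) = 105.89 - 285.13 = -179.24
C5: 1.4(105.89) = 148.25
C6: 1.3(105.89) + 1.7(135.29) + 0.3(219.33) = 137.66 + 229.99 + 65.80 = 433.45
The largest value is 433.45 kips from combination 6.

Combination 6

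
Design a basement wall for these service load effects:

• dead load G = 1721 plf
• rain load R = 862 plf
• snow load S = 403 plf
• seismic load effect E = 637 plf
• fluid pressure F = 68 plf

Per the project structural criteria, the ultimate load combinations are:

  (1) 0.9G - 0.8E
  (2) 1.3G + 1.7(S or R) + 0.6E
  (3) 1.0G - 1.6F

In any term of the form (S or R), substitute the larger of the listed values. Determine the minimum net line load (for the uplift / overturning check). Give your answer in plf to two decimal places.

(S or R) → R = 862 plf.
(1) 0.9(1721) - 0.8(637) = 1548.90 - 509.60 = 1039.30
(2) 1.3(1721) + 1.7(862) + 0.6(637) = 2237.30 + 1465.40 + 382.20 = 4084.90
(3) 1.0(1721) - 1.6(68) = 1721.00 - 108.80 = 1612.20
Combination 1 gives the minimum: 1039.30 plf.

1039.30 plf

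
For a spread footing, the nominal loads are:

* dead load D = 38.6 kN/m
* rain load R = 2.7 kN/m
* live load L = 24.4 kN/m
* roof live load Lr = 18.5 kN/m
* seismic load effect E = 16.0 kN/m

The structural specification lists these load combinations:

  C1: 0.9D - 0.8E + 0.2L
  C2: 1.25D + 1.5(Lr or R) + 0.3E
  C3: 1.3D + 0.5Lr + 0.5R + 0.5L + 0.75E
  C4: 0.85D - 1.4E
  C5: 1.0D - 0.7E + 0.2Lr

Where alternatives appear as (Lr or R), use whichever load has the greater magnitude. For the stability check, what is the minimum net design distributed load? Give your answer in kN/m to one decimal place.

10.4 kN/m

(Lr or R) → Lr = 18.5 kN/m.
C1: 0.9(38.6) - 0.8(16.0) + 0.2(24.4) = 26.8
C2: 1.25(38.6) + 1.5(18.5) + 0.3(16.0) = 80.8
C3: 1.3(38.6) + 0.5(18.5) + 0.5(2.7) + 0.5(24.4) + 0.75(16.0) = 85.0
C4: 0.85(38.6) - 1.4(16.0) = 10.4
C5: 1.0(38.6) - 0.7(16.0) + 0.2(18.5) = 31.1
Combination 4 gives the minimum: 10.4 kN/m.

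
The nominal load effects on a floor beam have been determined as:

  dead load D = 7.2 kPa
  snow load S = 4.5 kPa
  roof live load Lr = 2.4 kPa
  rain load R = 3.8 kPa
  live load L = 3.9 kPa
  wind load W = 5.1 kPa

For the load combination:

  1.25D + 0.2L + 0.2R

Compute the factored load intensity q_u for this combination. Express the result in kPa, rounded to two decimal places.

1.25(7.2) + 0.2(3.9) + 0.2(3.8) = 9.00 + 0.78 + 0.76 = 10.54
q_u = 10.54 kPa.

10.54 kPa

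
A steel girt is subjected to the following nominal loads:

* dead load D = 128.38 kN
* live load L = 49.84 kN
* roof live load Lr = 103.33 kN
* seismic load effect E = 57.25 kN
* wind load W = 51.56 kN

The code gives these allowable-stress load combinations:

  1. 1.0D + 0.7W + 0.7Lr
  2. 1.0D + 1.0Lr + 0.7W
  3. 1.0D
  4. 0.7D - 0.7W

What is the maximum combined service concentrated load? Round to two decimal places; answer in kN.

267.80 kN

1. 1.0(128.38) + 0.7(51.56) + 0.7(103.33) = 128.38 + 36.09 + 72.33 = 236.80
2. 1.0(128.38) + 1.0(103.33) + 0.7(51.56) = 128.38 + 103.33 + 36.09 = 267.80
3. 1.0(128.38) = 128.38
4. 0.7(128.38) - 0.7(51.56) = 53.77
Combination 2 governs: P = 267.80 kN.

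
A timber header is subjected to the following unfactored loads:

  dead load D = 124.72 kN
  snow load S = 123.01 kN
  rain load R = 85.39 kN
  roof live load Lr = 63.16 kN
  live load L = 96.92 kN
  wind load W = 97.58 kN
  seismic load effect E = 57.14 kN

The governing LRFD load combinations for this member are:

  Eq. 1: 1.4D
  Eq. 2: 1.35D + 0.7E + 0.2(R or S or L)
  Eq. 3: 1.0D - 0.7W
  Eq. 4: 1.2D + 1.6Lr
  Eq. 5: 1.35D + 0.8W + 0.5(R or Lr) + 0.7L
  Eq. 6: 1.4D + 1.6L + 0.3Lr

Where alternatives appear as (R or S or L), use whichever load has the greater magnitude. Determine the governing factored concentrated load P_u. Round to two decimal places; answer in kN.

356.98 kN

(R or S or L) → S = 123.01 kN; (R or Lr) → R = 85.39 kN.
Eq. 1: 1.4(124.72) = 174.61
Eq. 2: 1.35(124.72) + 0.7(57.14) + 0.2(123.01) = 232.97
Eq. 3: 1.0(124.72) - 0.7(97.58) = 56.41
Eq. 4: 1.2(124.72) + 1.6(63.16) = 250.72
Eq. 5: 1.35(124.72) + 0.8(97.58) + 0.5(85.39) + 0.7(96.92) = 356.98
Eq. 6: 1.4(124.72) + 1.6(96.92) + 0.3(63.16) = 348.63
Maximum is from combination 5.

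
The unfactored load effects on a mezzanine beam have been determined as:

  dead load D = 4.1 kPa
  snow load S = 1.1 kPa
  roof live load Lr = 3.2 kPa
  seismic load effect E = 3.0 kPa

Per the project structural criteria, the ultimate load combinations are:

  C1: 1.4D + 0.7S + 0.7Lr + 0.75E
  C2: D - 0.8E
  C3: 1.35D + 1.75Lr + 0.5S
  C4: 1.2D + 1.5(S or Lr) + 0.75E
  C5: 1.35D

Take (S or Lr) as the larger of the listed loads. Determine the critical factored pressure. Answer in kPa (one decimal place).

12.0 kPa

(S or Lr) → Lr = 3.2 kPa.
C1: 1.4(4.1) + 0.7(1.1) + 0.7(3.2) + 0.75(3.0) = 11.0
C2: 1.0(4.1) - 0.8(3.0) = 1.7
C3: 1.35(4.1) + 1.75(3.2) + 0.5(1.1) = 11.7
C4: 1.2(4.1) + 1.5(3.2) + 0.75(3.0) = 12.0
C5: 1.35(4.1) = 5.5
Maximum is from combination 4.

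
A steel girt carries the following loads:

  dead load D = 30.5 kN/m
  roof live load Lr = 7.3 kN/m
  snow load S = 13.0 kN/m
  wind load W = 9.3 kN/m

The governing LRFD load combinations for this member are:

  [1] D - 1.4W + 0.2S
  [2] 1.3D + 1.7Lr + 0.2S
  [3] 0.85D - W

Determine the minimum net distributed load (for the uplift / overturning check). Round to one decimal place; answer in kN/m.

[1] 1.0(30.5) - 1.4(9.3) + 0.2(13.0) = 30.5 - 13.0 + 2.6 = 20.1
[2] 1.3(30.5) + 1.7(7.3) + 0.2(13.0) = 39.7 + 12.4 + 2.6 = 54.7
[3] 0.85(30.5) - 1.0(9.3) = 25.9 - 9.3 = 16.6
Combination 3 gives the minimum: 16.6 kN/m.

16.6 kN/m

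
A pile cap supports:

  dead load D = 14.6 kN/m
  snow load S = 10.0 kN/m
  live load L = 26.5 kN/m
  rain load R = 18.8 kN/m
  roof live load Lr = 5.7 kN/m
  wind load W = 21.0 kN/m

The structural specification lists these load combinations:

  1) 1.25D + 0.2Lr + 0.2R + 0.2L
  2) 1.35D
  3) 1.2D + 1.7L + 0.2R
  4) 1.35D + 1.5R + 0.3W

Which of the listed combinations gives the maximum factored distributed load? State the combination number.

Combination 3

1) 1.25(14.6) + 0.2(5.7) + 0.2(18.8) + 0.2(26.5) = 18.3 + 1.1 + 3.8 + 5.3 = 28.5
2) 1.35(14.6) = 19.7
3) 1.2(14.6) + 1.7(26.5) + 0.2(18.8) = 66.3
4) 1.35(14.6) + 1.5(18.8) + 0.3(21.0) = 19.7 + 28.2 + 6.3 = 54.2
The largest value is 66.3 kN/m from combination 3.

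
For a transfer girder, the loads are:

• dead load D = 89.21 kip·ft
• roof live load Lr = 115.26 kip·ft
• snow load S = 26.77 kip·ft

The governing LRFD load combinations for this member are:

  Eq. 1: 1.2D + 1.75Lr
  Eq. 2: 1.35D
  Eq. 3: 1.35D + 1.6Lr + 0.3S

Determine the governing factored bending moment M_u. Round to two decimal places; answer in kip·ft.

Eq. 1: 1.2(89.21) + 1.75(115.26) = 308.76
Eq. 2: 1.35(89.21) = 120.43
Eq. 3: 1.35(89.21) + 1.6(115.26) + 0.3(26.77) = 312.88
The controlling combination is 3, giving 312.88 kip·ft.

312.88 kip·ft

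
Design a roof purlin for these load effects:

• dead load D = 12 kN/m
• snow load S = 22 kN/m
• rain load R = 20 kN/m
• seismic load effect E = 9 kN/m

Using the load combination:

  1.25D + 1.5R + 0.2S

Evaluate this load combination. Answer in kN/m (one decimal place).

1.25(12) + 1.5(20) + 0.2(22) = 15.0 + 30.0 + 4.4 = 49.4
w_u = 49.4 kN/m.

49.4 kN/m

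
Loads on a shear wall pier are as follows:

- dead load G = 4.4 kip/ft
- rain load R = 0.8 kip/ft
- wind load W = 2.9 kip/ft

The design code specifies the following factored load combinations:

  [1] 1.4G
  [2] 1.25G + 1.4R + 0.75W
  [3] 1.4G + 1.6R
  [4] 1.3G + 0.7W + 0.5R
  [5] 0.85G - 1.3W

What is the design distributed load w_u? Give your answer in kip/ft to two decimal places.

[1] 1.4(4.4) = 6.16
[2] 1.25(4.4) + 1.4(0.8) + 0.75(2.9) = 5.50 + 1.12 + 2.18 = 8.80
[3] 1.4(4.4) + 1.6(0.8) = 6.16 + 1.28 = 7.44
[4] 1.3(4.4) + 0.7(2.9) + 0.5(0.8) = 5.72 + 2.03 + 0.40 = 8.15
[5] 0.85(4.4) - 1.3(2.9) = 3.74 - 3.77 = -0.03
Combination 2 governs: w_u = 8.80 kip/ft.

8.80 kip/ft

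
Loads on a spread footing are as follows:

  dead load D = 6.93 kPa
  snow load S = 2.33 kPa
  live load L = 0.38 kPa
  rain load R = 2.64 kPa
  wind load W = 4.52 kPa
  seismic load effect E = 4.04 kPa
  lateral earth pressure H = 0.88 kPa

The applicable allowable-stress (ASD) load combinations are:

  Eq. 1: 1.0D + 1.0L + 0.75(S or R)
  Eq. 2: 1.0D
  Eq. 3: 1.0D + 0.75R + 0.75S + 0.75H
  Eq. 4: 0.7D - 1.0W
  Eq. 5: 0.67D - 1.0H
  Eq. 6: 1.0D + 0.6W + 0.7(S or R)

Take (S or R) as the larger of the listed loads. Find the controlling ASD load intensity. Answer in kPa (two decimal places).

11.49 kPa

(S or R) → R = 2.64 kPa.
Eq. 1: 1.0(6.93) + 1.0(0.38) + 0.75(2.64) = 9.29
Eq. 2: 1.0(6.93) = 6.93
Eq. 3: 1.0(6.93) + 0.75(2.64) + 0.75(2.33) + 0.75(0.88) = 11.32
Eq. 4: 0.7(6.93) - 1.0(4.52) = 0.33
Eq. 5: 0.67(6.93) - 1.0(0.88) = 3.76
Eq. 6: 1.0(6.93) + 0.6(4.52) + 0.7(2.64) = 11.49
The controlling combination is 6, giving 11.49 kPa.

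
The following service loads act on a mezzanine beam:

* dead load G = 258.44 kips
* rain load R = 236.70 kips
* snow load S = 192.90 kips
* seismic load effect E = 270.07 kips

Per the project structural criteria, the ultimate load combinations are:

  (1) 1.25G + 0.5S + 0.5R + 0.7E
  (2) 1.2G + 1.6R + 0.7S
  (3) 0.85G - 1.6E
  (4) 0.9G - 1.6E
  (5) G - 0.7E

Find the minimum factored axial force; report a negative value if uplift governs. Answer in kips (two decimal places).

(1) 1.25(258.44) + 0.5(192.90) + 0.5(236.70) + 0.7(270.07) = 323.05 + 96.45 + 118.35 + 189.05 = 726.90
(2) 1.2(258.44) + 1.6(236.70) + 0.7(192.90) = 310.13 + 378.72 + 135.03 = 823.88
(3) 0.85(258.44) - 1.6(270.07) = 219.67 - 432.11 = -212.44
(4) 0.9(258.44) - 1.6(270.07) = -199.52
(5) 1.0(258.44) - 0.7(270.07) = 258.44 - 189.05 = 69.39
Combination 3 gives the minimum: -212.44 kips.

-212.44 kips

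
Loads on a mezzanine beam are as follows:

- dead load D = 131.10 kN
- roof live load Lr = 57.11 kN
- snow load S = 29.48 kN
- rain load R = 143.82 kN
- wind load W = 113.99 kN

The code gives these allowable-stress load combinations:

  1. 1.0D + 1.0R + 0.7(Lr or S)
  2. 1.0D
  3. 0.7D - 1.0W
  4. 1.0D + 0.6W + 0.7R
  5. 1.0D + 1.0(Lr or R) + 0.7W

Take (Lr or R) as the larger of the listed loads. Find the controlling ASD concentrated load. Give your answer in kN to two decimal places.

354.71 kN

(Lr or S) → Lr = 57.11 kN; (Lr or R) → R = 143.82 kN.
1. 1.0(131.10) + 1.0(143.82) + 0.7(57.11) = 314.90
2. 1.0(131.10) = 131.10
3. 0.7(131.10) - 1.0(113.99) = -22.22
4. 1.0(131.10) + 0.6(113.99) + 0.7(143.82) = 300.17
5. 1.0(131.10) + 1.0(143.82) + 0.7(113.99) = 354.71
Maximum is from combination 5.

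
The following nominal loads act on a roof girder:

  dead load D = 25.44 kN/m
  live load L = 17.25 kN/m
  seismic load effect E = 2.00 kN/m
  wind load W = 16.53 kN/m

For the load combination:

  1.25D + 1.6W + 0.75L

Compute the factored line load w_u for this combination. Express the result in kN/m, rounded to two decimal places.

1.25(25.44) + 1.6(16.53) + 0.75(17.25) = 31.80 + 26.45 + 12.94 = 71.19
w_u = 71.19 kN/m.

71.19 kN/m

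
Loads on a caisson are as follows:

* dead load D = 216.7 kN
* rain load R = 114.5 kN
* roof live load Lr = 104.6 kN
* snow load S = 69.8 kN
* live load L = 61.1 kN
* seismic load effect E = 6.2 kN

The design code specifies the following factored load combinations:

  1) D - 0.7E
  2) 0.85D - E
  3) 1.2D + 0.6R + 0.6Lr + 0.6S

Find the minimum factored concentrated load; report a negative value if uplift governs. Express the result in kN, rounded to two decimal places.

178.00 kN

1) 1.0(216.7) - 0.7(6.2) = 216.70 - 4.34 = 212.36
2) 0.85(216.7) - 1.0(6.2) = 184.20 - 6.20 = 178.00
3) 1.2(216.7) + 0.6(114.5) + 0.6(104.6) + 0.6(69.8) = 260.04 + 68.70 + 62.76 + 41.88 = 433.38
Combination 2 gives the minimum: 178.00 kN.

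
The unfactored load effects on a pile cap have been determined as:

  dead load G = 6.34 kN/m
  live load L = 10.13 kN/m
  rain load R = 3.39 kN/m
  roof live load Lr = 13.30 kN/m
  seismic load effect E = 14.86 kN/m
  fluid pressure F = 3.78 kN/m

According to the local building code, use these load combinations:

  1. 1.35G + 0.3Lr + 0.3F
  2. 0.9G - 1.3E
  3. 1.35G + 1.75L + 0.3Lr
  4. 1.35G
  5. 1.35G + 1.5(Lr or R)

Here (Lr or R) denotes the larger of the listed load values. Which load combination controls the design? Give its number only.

Combination 3

(Lr or R) → Lr = 13.30 kN/m.
1. 1.35(6.34) + 0.3(13.30) + 0.3(3.78) = 8.56 + 3.99 + 1.13 = 13.68
2. 0.9(6.34) - 1.3(14.86) = 5.71 - 19.32 = -13.61
3. 1.35(6.34) + 1.75(10.13) + 0.3(13.30) = 8.56 + 17.73 + 3.99 = 30.28
4. 1.35(6.34) = 8.56
5. 1.35(6.34) + 1.5(13.30) = 8.56 + 19.95 = 28.51
The largest value is 30.28 kN/m from combination 3.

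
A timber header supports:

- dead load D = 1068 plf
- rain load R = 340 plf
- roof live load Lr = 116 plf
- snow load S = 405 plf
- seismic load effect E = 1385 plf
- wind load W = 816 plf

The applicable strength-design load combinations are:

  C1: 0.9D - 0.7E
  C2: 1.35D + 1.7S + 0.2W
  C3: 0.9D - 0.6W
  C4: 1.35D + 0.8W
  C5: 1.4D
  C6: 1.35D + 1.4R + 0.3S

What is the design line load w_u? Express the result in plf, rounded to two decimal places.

2293.50 plf

C1: 0.9(1068) - 0.7(1385) = 961.20 - 969.50 = -8.30
C2: 1.35(1068) + 1.7(405) + 0.2(816) = 1441.80 + 688.50 + 163.20 = 2293.50
C3: 0.9(1068) - 0.6(816) = 961.20 - 489.60 = 471.60
C4: 1.35(1068) + 0.8(816) = 1441.80 + 652.80 = 2094.60
C5: 1.4(1068) = 1495.20
C6: 1.35(1068) + 1.4(340) + 0.3(405) = 1441.80 + 476.00 + 121.50 = 2039.30
Combination 2 governs: w_u = 2293.50 plf.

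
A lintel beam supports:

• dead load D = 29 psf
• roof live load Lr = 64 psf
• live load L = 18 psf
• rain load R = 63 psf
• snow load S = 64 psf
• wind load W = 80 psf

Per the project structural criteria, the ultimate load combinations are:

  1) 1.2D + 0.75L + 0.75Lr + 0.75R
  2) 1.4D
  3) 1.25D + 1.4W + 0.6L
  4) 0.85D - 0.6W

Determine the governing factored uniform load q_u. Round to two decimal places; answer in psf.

1) 1.2(29) + 0.75(18) + 0.75(64) + 0.75(63) = 34.80 + 13.50 + 48.00 + 47.25 = 143.55
2) 1.4(29) = 40.60
3) 1.25(29) + 1.4(80) + 0.6(18) = 36.25 + 112.00 + 10.80 = 159.05
4) 0.85(29) - 0.6(80) = 24.65 - 48.00 = -23.35
Combination 3 governs: q_u = 159.05 psf.

159.05 psf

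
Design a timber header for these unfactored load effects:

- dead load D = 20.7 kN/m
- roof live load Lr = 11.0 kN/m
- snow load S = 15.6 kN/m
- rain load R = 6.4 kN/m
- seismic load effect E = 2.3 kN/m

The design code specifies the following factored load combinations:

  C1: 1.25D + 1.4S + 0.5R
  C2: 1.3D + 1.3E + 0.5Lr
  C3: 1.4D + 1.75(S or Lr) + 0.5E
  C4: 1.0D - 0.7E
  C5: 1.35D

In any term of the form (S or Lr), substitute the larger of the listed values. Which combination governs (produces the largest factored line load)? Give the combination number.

Combination 3

(S or Lr) → S = 15.6 kN/m.
C1: 1.25(20.7) + 1.4(15.6) + 0.5(6.4) = 50.92
C2: 1.3(20.7) + 1.3(2.3) + 0.5(11.0) = 35.40
C3: 1.4(20.7) + 1.75(15.6) + 0.5(2.3) = 57.43
C4: 1.0(20.7) - 0.7(2.3) = 19.09
C5: 1.35(20.7) = 27.95
The largest value is 57.43 kN/m from combination 3.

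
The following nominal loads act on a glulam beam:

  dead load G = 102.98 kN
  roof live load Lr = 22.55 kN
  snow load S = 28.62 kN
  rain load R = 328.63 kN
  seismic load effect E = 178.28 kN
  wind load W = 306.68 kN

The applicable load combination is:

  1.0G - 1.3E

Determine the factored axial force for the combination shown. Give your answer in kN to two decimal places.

-128.78 kN

1.0(102.98) - 1.3(178.28) = 102.98 - 231.76 = -128.78
N_u = -128.78 kN.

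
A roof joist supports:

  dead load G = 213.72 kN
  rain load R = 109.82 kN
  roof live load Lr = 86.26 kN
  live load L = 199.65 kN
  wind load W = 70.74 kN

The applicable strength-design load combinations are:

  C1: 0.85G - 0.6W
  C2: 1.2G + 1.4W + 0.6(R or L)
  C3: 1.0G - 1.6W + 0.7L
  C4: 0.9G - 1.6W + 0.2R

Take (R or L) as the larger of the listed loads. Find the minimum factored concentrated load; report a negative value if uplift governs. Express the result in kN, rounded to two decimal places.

101.13 kN

(R or L) → L = 199.65 kN.
C1: 0.85(213.72) - 0.6(70.74) = 181.66 - 42.44 = 139.22
C2: 1.2(213.72) + 1.4(70.74) + 0.6(199.65) = 256.46 + 99.04 + 119.79 = 475.29
C3: 1.0(213.72) - 1.6(70.74) + 0.7(199.65) = 240.29
C4: 0.9(213.72) - 1.6(70.74) + 0.2(109.82) = 192.35 - 113.18 + 21.96 = 101.13
Combination 4 gives the minimum: 101.13 kN.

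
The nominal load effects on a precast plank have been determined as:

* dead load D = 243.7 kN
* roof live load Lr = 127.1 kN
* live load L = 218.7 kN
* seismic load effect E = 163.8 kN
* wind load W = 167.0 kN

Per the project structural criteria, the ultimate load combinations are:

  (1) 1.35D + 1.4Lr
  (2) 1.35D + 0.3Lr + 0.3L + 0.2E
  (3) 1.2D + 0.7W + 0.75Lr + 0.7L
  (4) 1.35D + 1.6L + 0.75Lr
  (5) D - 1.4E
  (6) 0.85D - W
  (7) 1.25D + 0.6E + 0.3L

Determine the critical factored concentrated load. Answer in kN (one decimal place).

774.2 kN

(1) 1.35(243.7) + 1.4(127.1) = 506.9
(2) 1.35(243.7) + 0.3(127.1) + 0.3(218.7) + 0.2(163.8) = 465.5
(3) 1.2(243.7) + 0.7(167.0) + 0.75(127.1) + 0.7(218.7) = 657.8
(4) 1.35(243.7) + 1.6(218.7) + 0.75(127.1) = 774.2
(5) 1.0(243.7) - 1.4(163.8) = 14.4
(6) 0.85(243.7) - 1.0(167.0) = 40.1
(7) 1.25(243.7) + 0.6(163.8) + 0.3(218.7) = 468.5
Maximum is from combination 4.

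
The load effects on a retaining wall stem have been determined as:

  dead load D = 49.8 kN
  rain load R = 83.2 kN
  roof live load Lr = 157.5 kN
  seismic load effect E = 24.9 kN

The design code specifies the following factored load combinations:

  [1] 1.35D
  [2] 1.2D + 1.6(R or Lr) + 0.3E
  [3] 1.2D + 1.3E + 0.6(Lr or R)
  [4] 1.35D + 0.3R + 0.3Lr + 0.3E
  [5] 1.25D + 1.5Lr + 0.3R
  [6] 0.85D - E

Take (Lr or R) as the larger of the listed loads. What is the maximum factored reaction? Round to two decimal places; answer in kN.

(R or Lr) → Lr = 157.5 kN; (Lr or R) → Lr = 157.5 kN.
[1] 1.35(49.8) = 67.23
[2] 1.2(49.8) + 1.6(157.5) + 0.3(24.9) = 59.76 + 252.00 + 7.47 = 319.23
[3] 1.2(49.8) + 1.3(24.9) + 0.6(157.5) = 59.76 + 32.37 + 94.50 = 186.63
[4] 1.35(49.8) + 0.3(83.2) + 0.3(157.5) + 0.3(24.9) = 67.23 + 24.96 + 47.25 + 7.47 = 146.91
[5] 1.25(49.8) + 1.5(157.5) + 0.3(83.2) = 62.25 + 236.25 + 24.96 = 323.46
[6] 0.85(49.8) - 1.0(24.9) = 42.33 - 24.90 = 17.43
Maximum is from combination 5.

323.46 kN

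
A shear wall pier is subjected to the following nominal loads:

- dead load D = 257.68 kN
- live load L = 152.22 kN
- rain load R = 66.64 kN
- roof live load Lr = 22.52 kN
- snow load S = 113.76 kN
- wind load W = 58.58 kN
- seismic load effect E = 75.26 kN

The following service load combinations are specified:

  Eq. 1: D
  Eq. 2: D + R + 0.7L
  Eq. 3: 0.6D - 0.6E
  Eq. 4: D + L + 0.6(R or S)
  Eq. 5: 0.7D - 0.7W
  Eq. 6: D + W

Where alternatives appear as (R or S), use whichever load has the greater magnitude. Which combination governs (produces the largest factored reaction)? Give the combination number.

Combination 4

(R or S) → S = 113.76 kN.
Eq. 1: 1.0(257.68) = 257.68
Eq. 2: 1.0(257.68) + 1.0(66.64) + 0.7(152.22) = 257.68 + 66.64 + 106.55 = 430.87
Eq. 3: 0.6(257.68) - 0.6(75.26) = 154.61 - 45.16 = 109.45
Eq. 4: 1.0(257.68) + 1.0(152.22) + 0.6(113.76) = 257.68 + 152.22 + 68.26 = 478.16
Eq. 5: 0.7(257.68) - 0.7(58.58) = 180.38 - 41.01 = 139.37
Eq. 6: 1.0(257.68) + 1.0(58.58) = 257.68 + 58.58 = 316.26
The largest value is 478.16 kN from combination 4.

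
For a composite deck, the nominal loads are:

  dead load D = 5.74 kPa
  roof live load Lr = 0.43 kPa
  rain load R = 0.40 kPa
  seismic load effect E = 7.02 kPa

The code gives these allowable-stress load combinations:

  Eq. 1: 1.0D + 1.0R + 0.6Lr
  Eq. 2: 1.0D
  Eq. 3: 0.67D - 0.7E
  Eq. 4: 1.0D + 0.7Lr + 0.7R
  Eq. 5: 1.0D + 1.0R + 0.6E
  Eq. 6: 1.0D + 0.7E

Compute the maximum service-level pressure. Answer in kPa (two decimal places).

Eq. 1: 1.0(5.74) + 1.0(0.40) + 0.6(0.43) = 5.74 + 0.40 + 0.26 = 6.40
Eq. 2: 1.0(5.74) = 5.74
Eq. 3: 0.67(5.74) - 0.7(7.02) = -1.07
Eq. 4: 1.0(5.74) + 0.7(0.43) + 0.7(0.40) = 5.74 + 0.30 + 0.28 = 6.32
Eq. 5: 1.0(5.74) + 1.0(0.40) + 0.6(7.02) = 5.74 + 0.40 + 4.21 = 10.35
Eq. 6: 1.0(5.74) + 0.7(7.02) = 5.74 + 4.91 = 10.65
Combination 6 governs: p = 10.65 kPa.

10.65 kPa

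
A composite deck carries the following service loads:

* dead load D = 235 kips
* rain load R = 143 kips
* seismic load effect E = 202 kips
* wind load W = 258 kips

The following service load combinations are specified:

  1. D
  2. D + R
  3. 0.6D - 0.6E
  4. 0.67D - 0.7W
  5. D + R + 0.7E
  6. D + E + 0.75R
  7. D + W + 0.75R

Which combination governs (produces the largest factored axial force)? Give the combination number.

Combination 7

1. 1.0(235) = 235.00
2. 1.0(235) + 1.0(143) = 235.00 + 143.00 = 378.00
3. 0.6(235) - 0.6(202) = 141.00 - 121.20 = 19.80
4. 0.67(235) - 0.7(258) = 157.45 - 180.60 = -23.15
5. 1.0(235) + 1.0(143) + 0.7(202) = 235.00 + 143.00 + 141.40 = 519.40
6. 1.0(235) + 1.0(202) + 0.75(143) = 235.00 + 202.00 + 107.25 = 544.25
7. 1.0(235) + 1.0(258) + 0.75(143) = 235.00 + 258.00 + 107.25 = 600.25
The largest value is 600.25 kips from combination 7.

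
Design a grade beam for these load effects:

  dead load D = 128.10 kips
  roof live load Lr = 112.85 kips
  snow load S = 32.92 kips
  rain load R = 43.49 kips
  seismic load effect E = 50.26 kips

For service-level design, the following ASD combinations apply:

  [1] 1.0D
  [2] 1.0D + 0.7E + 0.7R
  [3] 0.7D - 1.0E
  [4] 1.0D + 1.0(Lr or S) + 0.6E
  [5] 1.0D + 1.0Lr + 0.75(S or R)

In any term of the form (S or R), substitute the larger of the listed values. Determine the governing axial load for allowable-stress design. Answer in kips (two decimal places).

273.57 kips

(Lr or S) → Lr = 112.85 kips; (S or R) → R = 43.49 kips.
[1] 1.0(128.10) = 128.10
[2] 1.0(128.10) + 0.7(50.26) + 0.7(43.49) = 193.73
[3] 0.7(128.10) - 1.0(50.26) = 89.67 - 50.26 = 39.41
[4] 1.0(128.10) + 1.0(112.85) + 0.6(50.26) = 128.10 + 112.85 + 30.16 = 271.11
[5] 1.0(128.10) + 1.0(112.85) + 0.75(43.49) = 128.10 + 112.85 + 32.62 = 273.57
The controlling combination is 5, giving 273.57 kips.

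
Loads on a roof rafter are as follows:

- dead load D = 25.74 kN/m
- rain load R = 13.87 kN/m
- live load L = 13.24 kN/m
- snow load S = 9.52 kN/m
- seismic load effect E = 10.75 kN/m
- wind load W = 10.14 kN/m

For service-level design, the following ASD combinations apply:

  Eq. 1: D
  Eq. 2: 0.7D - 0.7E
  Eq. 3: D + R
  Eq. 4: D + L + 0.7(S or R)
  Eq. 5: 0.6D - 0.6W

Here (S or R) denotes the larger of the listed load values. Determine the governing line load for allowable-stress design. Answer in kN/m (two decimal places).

48.69 kN/m

(S or R) → R = 13.87 kN/m.
Eq. 1: 1.0(25.74) = 25.74
Eq. 2: 0.7(25.74) - 0.7(10.75) = 18.02 - 7.53 = 10.49
Eq. 3: 1.0(25.74) + 1.0(13.87) = 25.74 + 13.87 = 39.61
Eq. 4: 1.0(25.74) + 1.0(13.24) + 0.7(13.87) = 25.74 + 13.24 + 9.71 = 48.69
Eq. 5: 0.6(25.74) - 0.6(10.14) = 15.44 - 6.08 = 9.36
Maximum is from combination 4.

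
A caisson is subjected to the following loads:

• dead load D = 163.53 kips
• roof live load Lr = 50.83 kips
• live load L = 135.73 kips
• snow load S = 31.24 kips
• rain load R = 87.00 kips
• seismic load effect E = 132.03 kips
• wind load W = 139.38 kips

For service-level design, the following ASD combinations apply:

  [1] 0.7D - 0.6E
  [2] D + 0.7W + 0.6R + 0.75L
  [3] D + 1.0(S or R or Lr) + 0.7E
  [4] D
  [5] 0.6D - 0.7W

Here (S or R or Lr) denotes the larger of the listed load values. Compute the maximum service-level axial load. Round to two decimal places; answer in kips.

415.09 kips

(S or R or Lr) → R = 87.00 kips.
[1] 0.7(163.53) - 0.6(132.03) = 35.25
[2] 1.0(163.53) + 0.7(139.38) + 0.6(87.00) + 0.75(135.73) = 415.09
[3] 1.0(163.53) + 1.0(87.00) + 0.7(132.03) = 342.95
[4] 1.0(163.53) = 163.53
[5] 0.6(163.53) - 0.7(139.38) = 0.55
Maximum is from combination 2.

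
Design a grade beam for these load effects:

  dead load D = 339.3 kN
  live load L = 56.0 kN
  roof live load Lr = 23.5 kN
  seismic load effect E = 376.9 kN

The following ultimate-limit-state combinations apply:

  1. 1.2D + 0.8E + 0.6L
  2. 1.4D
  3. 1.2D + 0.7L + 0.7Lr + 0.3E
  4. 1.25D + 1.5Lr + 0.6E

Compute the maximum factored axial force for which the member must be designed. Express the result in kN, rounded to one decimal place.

1. 1.2(339.3) + 0.8(376.9) + 0.6(56.0) = 742.3
2. 1.4(339.3) = 475.0
3. 1.2(339.3) + 0.7(56.0) + 0.7(23.5) + 0.3(376.9) = 575.9
4. 1.25(339.3) + 1.5(23.5) + 0.6(376.9) = 685.5
Combination 1 governs: N_u = 742.3 kN.

742.3 kN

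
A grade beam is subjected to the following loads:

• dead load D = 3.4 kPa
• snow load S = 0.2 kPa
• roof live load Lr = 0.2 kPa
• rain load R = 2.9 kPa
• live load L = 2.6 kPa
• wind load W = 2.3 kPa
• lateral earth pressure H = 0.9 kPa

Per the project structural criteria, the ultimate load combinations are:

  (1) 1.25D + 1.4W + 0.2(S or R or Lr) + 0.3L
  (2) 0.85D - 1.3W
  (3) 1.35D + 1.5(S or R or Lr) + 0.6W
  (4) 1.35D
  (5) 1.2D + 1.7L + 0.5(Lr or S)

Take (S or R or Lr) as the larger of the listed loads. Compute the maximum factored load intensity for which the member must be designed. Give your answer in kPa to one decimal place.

10.3 kPa

(S or R or Lr) → R = 2.9 kPa; (Lr or S) → Lr = 0.2 kPa.
(1) 1.25(3.4) + 1.4(2.3) + 0.2(2.9) + 0.3(2.6) = 8.8
(2) 0.85(3.4) - 1.3(2.3) = 2.9 - 3.0 = -0.1
(3) 1.35(3.4) + 1.5(2.9) + 0.6(2.3) = 10.3
(4) 1.35(3.4) = 4.6
(5) 1.2(3.4) + 1.7(2.6) + 0.5(0.2) = 4.1 + 4.4 + 0.1 = 8.6
The controlling combination is 3, giving 10.3 kPa.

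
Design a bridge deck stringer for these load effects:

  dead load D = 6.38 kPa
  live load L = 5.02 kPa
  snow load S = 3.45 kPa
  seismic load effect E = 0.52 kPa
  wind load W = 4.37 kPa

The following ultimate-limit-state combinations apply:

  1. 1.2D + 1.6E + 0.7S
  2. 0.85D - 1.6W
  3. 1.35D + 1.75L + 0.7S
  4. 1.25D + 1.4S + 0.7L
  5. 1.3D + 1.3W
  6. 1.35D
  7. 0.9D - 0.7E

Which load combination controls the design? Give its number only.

1. 1.2(6.38) + 1.6(0.52) + 0.7(3.45) = 10.90
2. 0.85(6.38) - 1.6(4.37) = 5.42 - 6.99 = -1.57
3. 1.35(6.38) + 1.75(5.02) + 0.7(3.45) = 19.81
4. 1.25(6.38) + 1.4(3.45) + 0.7(5.02) = 7.98 + 4.83 + 3.51 = 16.32
5. 1.3(6.38) + 1.3(4.37) = 13.98
6. 1.35(6.38) = 8.61
7. 0.9(6.38) - 0.7(0.52) = 5.74 - 0.36 = 5.38
The largest value is 19.81 kPa from combination 3.

Combination 3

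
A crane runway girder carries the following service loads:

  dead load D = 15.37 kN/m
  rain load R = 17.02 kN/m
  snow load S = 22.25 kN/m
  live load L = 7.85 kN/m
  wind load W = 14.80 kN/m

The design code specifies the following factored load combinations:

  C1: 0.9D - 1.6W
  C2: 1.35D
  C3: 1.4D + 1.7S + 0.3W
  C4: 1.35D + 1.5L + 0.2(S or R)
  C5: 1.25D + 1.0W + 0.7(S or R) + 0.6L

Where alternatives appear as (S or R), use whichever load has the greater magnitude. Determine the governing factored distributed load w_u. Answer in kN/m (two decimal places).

(S or R) → S = 22.25 kN/m.
C1: 0.9(15.37) - 1.6(14.80) = 13.83 - 23.68 = -9.85
C2: 1.35(15.37) = 20.75
C3: 1.4(15.37) + 1.7(22.25) + 0.3(14.80) = 63.78
C4: 1.35(15.37) + 1.5(7.85) + 0.2(22.25) = 36.97
C5: 1.25(15.37) + 1.0(14.80) + 0.7(22.25) + 0.6(7.85) = 19.21 + 14.80 + 15.58 + 4.71 = 54.30
Combination 3 governs: w_u = 63.78 kN/m.

63.78 kN/m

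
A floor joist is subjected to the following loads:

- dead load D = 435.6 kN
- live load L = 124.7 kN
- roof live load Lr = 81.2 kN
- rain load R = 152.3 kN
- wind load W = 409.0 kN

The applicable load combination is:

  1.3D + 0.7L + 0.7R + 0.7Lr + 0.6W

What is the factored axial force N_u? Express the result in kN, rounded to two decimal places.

1.3(435.6) + 0.7(124.7) + 0.7(152.3) + 0.7(81.2) + 0.6(409.0) = 566.28 + 87.29 + 106.61 + 56.84 + 245.40 = 1062.42
N_u = 1062.42 kN.

1062.42 kN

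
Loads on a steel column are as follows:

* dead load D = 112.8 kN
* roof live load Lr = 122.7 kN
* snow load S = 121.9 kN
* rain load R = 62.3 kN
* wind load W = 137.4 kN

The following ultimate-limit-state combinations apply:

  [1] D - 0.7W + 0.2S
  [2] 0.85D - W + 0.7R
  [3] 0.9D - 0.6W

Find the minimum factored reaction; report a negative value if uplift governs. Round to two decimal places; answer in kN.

2.09 kN

[1] 1.0(112.8) - 0.7(137.4) + 0.2(121.9) = 112.80 - 96.18 + 24.38 = 41.00
[2] 0.85(112.8) - 1.0(137.4) + 0.7(62.3) = 95.88 - 137.40 + 43.61 = 2.09
[3] 0.9(112.8) - 0.6(137.4) = 101.52 - 82.44 = 19.08
Combination 2 gives the minimum: 2.09 kN.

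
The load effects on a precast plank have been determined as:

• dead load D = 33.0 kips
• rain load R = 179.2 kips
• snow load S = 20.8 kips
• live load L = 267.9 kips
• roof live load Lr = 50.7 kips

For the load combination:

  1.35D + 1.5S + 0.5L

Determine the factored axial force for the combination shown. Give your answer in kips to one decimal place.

209.7 kips

1.35(33.0) + 1.5(20.8) + 0.5(267.9) = 209.7
P_u = 209.7 kips.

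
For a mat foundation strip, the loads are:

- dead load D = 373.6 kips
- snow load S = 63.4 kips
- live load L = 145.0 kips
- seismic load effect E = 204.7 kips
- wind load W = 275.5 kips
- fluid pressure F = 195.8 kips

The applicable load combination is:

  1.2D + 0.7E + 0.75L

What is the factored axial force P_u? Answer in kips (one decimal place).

1.2(373.6) + 0.7(204.7) + 0.75(145.0) = 448.3 + 143.3 + 108.8 = 700.4
P_u = 700.4 kips.

700.4 kips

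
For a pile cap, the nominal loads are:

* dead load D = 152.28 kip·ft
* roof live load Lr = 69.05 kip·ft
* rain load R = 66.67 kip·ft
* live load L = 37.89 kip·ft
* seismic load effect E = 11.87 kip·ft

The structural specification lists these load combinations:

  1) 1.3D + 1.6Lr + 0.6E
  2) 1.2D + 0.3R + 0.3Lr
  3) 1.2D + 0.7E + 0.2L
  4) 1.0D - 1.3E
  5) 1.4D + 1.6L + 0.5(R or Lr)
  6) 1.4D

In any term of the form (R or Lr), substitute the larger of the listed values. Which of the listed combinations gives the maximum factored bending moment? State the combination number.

Combination 1

(R or Lr) → Lr = 69.05 kip·ft.
1) 1.3(152.28) + 1.6(69.05) + 0.6(11.87) = 315.57
2) 1.2(152.28) + 0.3(66.67) + 0.3(69.05) = 223.45
3) 1.2(152.28) + 0.7(11.87) + 0.2(37.89) = 198.62
4) 1.0(152.28) - 1.3(11.87) = 152.28 - 15.43 = 136.85
5) 1.4(152.28) + 1.6(37.89) + 0.5(69.05) = 213.19 + 60.62 + 34.53 = 308.34
6) 1.4(152.28) = 213.19
The largest value is 315.57 kip·ft from combination 1.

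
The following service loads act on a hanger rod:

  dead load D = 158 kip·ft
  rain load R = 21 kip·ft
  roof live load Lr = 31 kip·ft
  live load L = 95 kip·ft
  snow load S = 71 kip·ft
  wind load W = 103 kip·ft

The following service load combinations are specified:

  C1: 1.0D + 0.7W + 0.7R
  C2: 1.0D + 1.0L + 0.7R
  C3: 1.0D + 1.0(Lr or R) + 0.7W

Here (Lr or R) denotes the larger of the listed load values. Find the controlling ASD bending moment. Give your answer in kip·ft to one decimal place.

(Lr or R) → Lr = 31 kip·ft.
C1: 1.0(158) + 0.7(103) + 0.7(21) = 158.0 + 72.1 + 14.7 = 244.8
C2: 1.0(158) + 1.0(95) + 0.7(21) = 158.0 + 95.0 + 14.7 = 267.7
C3: 1.0(158) + 1.0(31) + 0.7(103) = 158.0 + 31.0 + 72.1 = 261.1
Combination 2 governs: M = 267.7 kip·ft.

267.7 kip·ft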